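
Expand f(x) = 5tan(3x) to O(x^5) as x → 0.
15*x + 45*x**3 + O(x**5)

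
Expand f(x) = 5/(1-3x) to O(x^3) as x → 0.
5 + 15*x + 45*x**2 + O(x**3)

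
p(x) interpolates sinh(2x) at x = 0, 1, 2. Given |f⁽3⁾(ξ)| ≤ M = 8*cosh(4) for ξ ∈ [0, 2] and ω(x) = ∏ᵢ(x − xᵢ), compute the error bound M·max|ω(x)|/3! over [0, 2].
8*sqrt(3)*cosh(4)/27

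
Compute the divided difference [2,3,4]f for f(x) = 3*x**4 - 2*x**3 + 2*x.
147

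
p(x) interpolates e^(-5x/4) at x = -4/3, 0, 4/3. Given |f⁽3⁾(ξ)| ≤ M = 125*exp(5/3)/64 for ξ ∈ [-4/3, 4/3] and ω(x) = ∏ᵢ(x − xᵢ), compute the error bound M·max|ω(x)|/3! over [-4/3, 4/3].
125*sqrt(3)*exp(5/3)/729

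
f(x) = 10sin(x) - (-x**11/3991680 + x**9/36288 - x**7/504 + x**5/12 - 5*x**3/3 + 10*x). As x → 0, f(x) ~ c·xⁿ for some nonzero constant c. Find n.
13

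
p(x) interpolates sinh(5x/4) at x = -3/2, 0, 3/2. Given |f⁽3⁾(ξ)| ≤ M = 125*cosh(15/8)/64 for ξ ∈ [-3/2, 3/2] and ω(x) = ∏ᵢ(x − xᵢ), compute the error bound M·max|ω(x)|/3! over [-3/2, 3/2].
125*sqrt(3)*cosh(15/8)/512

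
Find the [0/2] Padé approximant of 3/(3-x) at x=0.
1/(1 - x/3)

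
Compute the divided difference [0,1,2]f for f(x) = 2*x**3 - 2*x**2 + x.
4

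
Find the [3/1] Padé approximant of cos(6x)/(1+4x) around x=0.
(27*x**3/2 + 9*x**2 - 27*x/4 + 1)/(1 - 11*x/4)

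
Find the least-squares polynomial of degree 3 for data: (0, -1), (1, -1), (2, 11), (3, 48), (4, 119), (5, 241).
-23/21 + (-92/63)x + (-13/42)x² + (37/18)x³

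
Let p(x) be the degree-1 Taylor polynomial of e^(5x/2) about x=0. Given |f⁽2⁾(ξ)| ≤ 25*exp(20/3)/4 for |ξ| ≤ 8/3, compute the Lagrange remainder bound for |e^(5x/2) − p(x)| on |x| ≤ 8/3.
200*exp(20/3)/9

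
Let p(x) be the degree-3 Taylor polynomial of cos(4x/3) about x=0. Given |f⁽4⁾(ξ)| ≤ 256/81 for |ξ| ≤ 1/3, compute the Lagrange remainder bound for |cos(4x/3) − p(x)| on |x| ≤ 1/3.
32/19683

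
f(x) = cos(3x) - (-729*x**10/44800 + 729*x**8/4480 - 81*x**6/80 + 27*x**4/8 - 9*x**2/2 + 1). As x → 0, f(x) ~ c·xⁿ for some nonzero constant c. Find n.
12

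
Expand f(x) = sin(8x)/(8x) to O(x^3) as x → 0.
1 - 32*x**2/3 + O(x**3)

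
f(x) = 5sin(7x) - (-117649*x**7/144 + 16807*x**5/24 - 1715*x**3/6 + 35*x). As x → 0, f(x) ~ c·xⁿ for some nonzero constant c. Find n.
9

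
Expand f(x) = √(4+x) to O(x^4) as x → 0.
2 + x/4 - x**2/64 + x**3/512 + O(x**4)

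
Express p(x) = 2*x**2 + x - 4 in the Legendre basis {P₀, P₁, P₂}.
(-10/3)P₀ + P₁ + (4/3)P₂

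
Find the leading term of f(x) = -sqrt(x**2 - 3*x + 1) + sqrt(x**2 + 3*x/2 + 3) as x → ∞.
9/4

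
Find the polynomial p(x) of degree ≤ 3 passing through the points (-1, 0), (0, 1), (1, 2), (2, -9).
-2*x**3 + 3*x + 1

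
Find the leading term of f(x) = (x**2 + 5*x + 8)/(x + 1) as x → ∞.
x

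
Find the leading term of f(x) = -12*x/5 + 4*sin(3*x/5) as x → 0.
-18*x**3/125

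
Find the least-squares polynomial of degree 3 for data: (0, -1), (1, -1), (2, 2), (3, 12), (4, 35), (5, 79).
-8/7 + (12/7)x + (-15/7)x² + x³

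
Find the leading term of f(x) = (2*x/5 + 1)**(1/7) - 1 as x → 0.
2*x/35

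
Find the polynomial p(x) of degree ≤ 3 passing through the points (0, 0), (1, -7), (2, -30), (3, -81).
-2*x**3 - 2*x**2 - 3*x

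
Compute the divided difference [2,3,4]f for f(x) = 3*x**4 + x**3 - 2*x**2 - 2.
172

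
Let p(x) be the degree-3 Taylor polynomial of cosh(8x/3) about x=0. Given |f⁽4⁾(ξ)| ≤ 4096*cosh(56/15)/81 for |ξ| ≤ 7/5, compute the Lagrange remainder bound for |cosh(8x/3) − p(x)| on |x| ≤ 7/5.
1229312*cosh(56/15)/151875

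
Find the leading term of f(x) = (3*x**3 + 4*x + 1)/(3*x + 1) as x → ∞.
x**2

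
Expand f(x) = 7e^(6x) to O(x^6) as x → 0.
7 + 42*x + 126*x**2 + 252*x**3 + 378*x**4 + 2268*x**5/5 + O(x**6)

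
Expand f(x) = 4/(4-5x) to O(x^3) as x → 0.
1 + 5*x/4 + 25*x**2/16 + O(x**3)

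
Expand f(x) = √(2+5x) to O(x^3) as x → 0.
sqrt(2) + 5*sqrt(2)*x/4 - 25*sqrt(2)*x**2/32 + O(x**3)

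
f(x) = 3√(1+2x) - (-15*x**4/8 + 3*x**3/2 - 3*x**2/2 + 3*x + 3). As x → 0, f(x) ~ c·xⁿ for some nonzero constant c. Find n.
5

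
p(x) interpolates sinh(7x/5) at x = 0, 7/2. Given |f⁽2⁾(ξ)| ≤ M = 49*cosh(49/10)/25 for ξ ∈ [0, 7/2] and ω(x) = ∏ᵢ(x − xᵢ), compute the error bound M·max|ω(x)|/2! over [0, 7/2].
2401*cosh(49/10)/800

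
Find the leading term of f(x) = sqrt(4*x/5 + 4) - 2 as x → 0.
x/5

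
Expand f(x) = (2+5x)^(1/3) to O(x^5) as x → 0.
2**(1/3) + 5*2**(1/3)*x/6 - 25*2**(1/3)*x**2/36 + 625*2**(1/3)*x**3/648 - 3125*2**(1/3)*x**4/1944 + O(x**5)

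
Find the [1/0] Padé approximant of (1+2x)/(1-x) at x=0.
3*x + 1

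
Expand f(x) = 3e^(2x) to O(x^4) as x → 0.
3 + 6*x + 6*x**2 + 4*x**3 + O(x**4)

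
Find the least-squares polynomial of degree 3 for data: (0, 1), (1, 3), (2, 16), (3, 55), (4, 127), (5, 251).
59/63 + (223/378)x + (-37/63)x² + (113/54)x³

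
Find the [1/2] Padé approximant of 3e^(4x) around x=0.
(4*x + 3)/(8*x**2/3 - 8*x/3 + 1)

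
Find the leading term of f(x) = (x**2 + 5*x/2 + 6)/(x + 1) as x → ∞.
x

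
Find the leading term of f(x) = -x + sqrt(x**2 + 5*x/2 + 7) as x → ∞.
5/4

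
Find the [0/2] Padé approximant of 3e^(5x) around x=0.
3/(25*x**2/2 - 5*x + 1)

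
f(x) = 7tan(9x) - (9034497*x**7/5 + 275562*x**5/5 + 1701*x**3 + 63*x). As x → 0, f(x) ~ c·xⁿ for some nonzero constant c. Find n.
9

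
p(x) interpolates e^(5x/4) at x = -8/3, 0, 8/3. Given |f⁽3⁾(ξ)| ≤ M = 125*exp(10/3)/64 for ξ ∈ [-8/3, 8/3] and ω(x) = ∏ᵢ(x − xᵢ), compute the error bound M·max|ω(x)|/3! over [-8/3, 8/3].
1000*sqrt(3)*exp(10/3)/729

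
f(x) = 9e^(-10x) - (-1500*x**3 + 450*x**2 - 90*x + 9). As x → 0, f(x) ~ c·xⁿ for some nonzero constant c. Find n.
4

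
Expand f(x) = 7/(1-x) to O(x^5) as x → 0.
7 + 7*x + 7*x**2 + 7*x**3 + 7*x**4 + O(x**5)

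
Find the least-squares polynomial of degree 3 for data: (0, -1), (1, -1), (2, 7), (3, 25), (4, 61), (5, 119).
-10/9 + (-377/378)x + (41/63)x² + (47/54)x³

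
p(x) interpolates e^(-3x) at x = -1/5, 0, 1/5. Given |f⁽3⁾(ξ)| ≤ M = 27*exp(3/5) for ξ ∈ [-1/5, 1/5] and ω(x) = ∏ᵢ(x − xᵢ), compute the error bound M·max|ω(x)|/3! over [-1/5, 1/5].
sqrt(3)*exp(3/5)/125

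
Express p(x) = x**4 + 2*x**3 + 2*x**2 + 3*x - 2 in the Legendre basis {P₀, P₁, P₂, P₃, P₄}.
(-17/15)P₀ + (21/5)P₁ + (40/21)P₂ + (4/5)P₃ + (8/35)P₄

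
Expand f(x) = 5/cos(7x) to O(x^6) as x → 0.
5 + 245*x**2/2 + 60025*x**4/24 + O(x**6)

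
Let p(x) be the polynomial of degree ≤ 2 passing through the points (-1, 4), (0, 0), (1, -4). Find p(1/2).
-2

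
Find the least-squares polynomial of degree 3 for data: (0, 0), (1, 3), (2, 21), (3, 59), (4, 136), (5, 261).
-5/21 + (151/63)x + (-13/42)x² + (37/18)x³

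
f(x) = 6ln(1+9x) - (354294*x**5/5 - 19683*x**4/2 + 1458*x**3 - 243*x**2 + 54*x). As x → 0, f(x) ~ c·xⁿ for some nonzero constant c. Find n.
6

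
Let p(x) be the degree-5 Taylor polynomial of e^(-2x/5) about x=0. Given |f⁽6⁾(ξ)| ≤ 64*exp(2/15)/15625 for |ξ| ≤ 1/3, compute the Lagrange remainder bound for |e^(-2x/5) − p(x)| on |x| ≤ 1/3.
4*exp(2/15)/512578125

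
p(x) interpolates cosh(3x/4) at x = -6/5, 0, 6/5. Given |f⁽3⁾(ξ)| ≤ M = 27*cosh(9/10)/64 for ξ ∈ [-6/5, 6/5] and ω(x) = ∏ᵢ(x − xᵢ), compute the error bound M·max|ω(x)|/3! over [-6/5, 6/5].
27*sqrt(3)*cosh(9/10)/1000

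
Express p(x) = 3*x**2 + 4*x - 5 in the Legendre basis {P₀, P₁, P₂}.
(-4)P₀ + (4)P₁ + (2)P₂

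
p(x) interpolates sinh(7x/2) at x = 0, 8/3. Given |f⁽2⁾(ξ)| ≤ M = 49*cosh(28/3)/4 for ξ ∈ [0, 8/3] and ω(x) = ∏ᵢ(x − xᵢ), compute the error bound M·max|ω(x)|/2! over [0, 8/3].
98*cosh(28/3)/9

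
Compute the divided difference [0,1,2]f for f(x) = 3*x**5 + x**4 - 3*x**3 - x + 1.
43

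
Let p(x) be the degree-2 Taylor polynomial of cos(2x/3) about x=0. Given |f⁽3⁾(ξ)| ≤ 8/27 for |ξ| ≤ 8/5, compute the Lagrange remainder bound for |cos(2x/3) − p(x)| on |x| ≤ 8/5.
2048/10125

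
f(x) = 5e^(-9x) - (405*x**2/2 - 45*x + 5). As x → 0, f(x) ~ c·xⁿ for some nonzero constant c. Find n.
3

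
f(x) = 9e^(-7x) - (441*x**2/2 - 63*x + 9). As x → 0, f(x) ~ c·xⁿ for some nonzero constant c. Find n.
3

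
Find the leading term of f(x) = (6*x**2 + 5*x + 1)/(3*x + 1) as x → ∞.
2*x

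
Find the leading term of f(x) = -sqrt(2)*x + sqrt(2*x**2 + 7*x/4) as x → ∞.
7*sqrt(2)/16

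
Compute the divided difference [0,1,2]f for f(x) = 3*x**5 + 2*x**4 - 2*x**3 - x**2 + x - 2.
52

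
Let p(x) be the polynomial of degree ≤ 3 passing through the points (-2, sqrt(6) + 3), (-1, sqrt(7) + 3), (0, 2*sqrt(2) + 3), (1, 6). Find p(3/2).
-35*sqrt(2)/8 - 5*sqrt(6)/16 + 21*sqrt(7)/16 + 153/16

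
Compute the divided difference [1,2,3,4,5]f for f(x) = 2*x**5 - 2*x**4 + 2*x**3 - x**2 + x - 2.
28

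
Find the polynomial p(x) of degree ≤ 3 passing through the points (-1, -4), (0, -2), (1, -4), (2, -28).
-3*x**3 - 2*x**2 + 3*x - 2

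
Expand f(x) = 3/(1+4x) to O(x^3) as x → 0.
3 - 12*x + 48*x**2 + O(x**3)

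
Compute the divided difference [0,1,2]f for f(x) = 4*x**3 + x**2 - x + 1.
13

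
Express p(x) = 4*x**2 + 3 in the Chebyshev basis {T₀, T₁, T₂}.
(5)T₀ + (2)T₂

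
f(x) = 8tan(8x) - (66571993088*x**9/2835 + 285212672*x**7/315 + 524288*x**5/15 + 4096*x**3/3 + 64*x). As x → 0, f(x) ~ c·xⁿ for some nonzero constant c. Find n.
11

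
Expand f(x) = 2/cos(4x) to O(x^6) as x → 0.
2 + 16*x**2 + 320*x**4/3 + O(x**6)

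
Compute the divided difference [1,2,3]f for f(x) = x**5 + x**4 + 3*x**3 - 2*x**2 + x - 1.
131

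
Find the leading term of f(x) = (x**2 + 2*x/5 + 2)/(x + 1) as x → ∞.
x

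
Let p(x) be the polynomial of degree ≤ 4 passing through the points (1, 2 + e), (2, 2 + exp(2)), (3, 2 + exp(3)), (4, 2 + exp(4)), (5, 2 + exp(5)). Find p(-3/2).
-1365*exp(4)/32 - 2145*exp(2)/32 + 2 + 3003*e/128 + 1155*exp(5)/128 + 5005*exp(3)/64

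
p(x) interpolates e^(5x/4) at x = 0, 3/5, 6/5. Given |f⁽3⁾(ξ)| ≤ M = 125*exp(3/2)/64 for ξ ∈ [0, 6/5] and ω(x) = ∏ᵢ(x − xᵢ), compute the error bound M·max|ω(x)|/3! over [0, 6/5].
sqrt(3)*exp(3/2)/64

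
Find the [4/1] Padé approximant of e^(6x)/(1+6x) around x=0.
(318*x**4/5 + 168*x**3/5 + 18*x**2 + 88*x/15 + 1)/(88*x/15 + 1)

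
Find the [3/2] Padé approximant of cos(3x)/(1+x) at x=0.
(99*x**3/28 - 99*x**2/28 - x + 1)/(1 - x**2/28)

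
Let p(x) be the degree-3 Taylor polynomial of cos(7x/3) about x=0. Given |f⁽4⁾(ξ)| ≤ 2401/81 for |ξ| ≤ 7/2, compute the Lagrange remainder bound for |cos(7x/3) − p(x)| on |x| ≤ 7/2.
5764801/31104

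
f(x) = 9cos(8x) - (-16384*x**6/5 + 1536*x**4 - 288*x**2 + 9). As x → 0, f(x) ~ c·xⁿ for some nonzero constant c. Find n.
8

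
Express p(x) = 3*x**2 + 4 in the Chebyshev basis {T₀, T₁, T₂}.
(11/2)T₀ + (3/2)T₂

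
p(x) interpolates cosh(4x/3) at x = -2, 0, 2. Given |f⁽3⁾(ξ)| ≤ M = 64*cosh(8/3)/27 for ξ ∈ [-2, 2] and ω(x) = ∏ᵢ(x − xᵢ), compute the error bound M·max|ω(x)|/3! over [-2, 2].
512*sqrt(3)*cosh(8/3)/729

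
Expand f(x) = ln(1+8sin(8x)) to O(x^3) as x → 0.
64*x - 2048*x**2 + O(x**3)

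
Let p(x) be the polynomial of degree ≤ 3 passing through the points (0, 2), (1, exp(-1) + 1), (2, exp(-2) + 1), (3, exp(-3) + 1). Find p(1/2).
(-5*e + 1 + 15*exp(2) + 21*exp(3))*exp(-3)/16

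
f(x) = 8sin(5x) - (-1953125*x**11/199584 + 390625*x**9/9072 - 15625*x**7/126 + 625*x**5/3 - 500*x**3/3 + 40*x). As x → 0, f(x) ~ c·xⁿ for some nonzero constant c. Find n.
13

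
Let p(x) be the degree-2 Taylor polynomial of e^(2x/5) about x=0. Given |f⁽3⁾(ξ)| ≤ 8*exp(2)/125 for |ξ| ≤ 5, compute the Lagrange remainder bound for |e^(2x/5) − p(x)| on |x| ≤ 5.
4*exp(2)/3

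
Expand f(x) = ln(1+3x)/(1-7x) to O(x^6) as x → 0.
3*x + 33*x**2/2 + 249*x**3/2 + 3405*x**4/4 + 120147*x**5/20 + O(x**6)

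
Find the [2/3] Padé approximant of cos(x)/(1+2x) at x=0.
(1 - 5*x**2/12)/(x**3/6 + x**2/12 + 2*x + 1)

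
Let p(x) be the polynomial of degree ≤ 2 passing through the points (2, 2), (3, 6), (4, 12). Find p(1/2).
-1/4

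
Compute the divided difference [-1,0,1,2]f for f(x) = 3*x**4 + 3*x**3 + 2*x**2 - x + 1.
9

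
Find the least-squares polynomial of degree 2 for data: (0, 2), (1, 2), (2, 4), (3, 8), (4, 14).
2 - x + x²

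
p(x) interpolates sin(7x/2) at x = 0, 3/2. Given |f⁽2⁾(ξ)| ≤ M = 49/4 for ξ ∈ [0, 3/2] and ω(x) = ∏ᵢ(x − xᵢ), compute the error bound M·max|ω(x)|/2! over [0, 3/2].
441/128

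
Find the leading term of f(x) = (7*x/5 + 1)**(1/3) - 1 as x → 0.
7*x/15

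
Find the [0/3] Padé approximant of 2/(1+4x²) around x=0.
2/(4*x**2 + 1)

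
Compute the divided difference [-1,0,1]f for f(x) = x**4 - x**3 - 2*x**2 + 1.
-1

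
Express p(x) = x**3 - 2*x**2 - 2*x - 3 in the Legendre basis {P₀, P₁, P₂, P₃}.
(-11/3)P₀ + (-7/5)P₁ + (-4/3)P₂ + (2/5)P₃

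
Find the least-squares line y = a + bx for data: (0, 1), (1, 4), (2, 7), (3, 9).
a = 6/5, b = 27/10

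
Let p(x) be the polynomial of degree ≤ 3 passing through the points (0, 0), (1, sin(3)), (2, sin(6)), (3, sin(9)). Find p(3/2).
9*sin(6)/16 - sin(9)/16 + 9*sin(3)/16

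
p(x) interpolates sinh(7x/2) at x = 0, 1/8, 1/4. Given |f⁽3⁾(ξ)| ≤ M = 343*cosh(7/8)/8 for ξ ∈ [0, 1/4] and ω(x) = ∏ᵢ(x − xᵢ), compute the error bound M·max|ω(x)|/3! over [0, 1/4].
343*sqrt(3)*cosh(7/8)/110592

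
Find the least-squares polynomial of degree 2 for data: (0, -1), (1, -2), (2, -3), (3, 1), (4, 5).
-6/7 + (-39/14)x + (15/14)x²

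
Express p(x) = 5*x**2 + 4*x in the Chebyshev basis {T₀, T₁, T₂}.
(5/2)T₀ + (4)T₁ + (5/2)T₂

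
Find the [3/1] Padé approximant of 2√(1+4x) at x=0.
(-2*x**3 + 6*x**2 + 9*x + 2)/(5*x/2 + 1)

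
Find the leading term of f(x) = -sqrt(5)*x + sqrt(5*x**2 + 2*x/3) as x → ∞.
sqrt(5)/15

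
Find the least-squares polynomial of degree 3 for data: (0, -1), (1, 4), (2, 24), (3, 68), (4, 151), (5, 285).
-8/7 + (19/6)x + (11/28)x² + (25/12)x³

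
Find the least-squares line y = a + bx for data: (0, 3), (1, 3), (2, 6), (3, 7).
a = 5/2, b = 3/2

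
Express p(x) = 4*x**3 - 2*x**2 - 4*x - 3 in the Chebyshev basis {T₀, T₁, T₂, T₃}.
(-4)T₀ - T₁ - T₂ + T₃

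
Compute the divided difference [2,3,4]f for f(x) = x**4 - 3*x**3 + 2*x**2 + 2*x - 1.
30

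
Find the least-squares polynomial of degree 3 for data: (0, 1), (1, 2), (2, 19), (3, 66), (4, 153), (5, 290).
73/63 + (-902/189)x + (205/63)x² + (50/27)x³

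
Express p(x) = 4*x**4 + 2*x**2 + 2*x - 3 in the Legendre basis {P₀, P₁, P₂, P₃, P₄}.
(-23/15)P₀ + (2)P₁ + (76/21)P₂ + (32/35)P₄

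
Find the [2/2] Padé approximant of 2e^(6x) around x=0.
(6*x**2 + 6*x + 2)/(3*x**2 - 3*x + 1)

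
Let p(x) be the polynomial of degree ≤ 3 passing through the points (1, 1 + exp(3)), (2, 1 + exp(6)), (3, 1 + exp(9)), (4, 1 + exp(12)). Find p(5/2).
-exp(12)/16 - exp(3)/16 + 1 + 9*exp(6)/16 + 9*exp(9)/16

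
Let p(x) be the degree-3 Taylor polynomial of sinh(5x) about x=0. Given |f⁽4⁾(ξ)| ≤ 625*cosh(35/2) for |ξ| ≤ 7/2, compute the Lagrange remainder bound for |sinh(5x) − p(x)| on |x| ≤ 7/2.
1500625*cosh(35/2)/384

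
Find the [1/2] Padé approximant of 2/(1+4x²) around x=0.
2/(4*x**2 + 1)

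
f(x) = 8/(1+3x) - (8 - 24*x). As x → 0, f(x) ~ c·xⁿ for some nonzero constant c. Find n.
2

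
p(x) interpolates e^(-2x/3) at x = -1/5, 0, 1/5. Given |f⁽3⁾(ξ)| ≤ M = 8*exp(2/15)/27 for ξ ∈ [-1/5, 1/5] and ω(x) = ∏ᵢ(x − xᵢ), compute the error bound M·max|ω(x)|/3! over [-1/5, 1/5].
8*sqrt(3)*exp(2/15)/91125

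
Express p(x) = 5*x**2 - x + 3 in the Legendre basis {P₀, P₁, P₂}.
(14/3)P₀ - P₁ + (10/3)P₂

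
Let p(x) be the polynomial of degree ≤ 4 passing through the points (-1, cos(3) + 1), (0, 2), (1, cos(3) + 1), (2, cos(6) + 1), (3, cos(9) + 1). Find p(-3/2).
693*cos(3)/128 - 73/32 - 45*cos(6)/32 + 35*cos(9)/128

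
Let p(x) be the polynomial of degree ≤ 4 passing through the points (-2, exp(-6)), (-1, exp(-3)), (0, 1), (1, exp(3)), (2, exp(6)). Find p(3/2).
(-5 + 28*exp(3) + 35*(-2 + 4*exp(3) + exp(6))*exp(6))*exp(-6)/128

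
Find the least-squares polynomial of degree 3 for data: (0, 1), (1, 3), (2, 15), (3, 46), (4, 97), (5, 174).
73/63 + (-1219/378)x + (937/252)x² + (83/108)x³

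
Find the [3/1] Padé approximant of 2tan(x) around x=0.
2*x*(x**2 + 3)/3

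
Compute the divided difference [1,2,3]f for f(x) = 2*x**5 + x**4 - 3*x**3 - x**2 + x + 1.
186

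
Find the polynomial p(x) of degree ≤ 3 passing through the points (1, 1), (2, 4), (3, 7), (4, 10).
3*x - 2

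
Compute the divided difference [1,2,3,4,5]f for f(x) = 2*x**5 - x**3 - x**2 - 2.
30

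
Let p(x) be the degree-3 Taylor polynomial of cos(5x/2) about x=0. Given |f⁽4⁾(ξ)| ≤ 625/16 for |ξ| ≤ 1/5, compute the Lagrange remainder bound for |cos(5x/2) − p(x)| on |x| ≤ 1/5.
1/384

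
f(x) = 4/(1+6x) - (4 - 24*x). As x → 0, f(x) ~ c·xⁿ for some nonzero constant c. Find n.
2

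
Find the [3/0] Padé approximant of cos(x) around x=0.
1 - x**2/2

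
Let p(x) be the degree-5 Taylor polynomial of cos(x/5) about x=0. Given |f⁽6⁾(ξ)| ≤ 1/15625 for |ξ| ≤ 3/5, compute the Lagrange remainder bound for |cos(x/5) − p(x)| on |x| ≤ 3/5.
81/19531250000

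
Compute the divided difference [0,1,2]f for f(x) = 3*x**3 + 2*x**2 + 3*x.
11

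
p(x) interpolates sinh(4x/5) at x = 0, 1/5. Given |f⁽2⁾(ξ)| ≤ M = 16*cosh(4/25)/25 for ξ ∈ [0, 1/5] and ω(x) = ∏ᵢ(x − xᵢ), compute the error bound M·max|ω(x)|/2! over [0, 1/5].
2*cosh(4/25)/625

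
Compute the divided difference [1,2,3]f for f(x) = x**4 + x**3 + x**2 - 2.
32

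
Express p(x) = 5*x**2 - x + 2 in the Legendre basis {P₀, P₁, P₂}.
(11/3)P₀ - P₁ + (10/3)P₂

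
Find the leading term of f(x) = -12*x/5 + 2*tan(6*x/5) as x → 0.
144*x**3/125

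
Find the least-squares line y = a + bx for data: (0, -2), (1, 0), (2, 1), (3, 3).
a = -19/10, b = 8/5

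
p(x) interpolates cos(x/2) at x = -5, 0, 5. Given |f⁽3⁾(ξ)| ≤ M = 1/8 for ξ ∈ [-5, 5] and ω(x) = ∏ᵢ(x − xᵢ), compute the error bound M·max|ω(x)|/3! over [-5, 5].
125*sqrt(3)/216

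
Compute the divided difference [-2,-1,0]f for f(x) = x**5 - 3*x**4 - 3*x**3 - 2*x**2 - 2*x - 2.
-29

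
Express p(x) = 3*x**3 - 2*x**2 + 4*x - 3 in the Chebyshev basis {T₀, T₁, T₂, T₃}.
(-4)T₀ + (25/4)T₁ - T₂ + (3/4)T₃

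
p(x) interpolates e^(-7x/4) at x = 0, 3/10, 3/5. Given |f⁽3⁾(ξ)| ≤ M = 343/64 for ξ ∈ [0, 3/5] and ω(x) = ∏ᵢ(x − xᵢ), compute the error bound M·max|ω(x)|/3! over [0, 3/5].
343*sqrt(3)/64000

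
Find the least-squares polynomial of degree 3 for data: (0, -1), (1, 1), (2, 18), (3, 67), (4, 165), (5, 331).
-67/63 + (313/378)x + (-191/126)x² + (79/27)x³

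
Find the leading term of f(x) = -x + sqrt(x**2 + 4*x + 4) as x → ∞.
2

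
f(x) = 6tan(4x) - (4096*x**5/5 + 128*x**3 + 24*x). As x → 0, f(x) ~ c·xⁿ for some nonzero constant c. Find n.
7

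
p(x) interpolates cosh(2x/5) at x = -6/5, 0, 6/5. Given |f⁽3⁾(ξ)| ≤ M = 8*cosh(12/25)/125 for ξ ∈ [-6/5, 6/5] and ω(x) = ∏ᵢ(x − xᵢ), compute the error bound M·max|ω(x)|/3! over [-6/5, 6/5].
64*sqrt(3)*cosh(12/25)/15625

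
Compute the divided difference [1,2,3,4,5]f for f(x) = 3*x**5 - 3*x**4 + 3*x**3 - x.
42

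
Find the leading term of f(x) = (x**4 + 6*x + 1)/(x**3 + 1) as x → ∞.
x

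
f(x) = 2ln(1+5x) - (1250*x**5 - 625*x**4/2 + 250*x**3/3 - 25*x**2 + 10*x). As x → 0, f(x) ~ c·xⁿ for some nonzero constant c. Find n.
6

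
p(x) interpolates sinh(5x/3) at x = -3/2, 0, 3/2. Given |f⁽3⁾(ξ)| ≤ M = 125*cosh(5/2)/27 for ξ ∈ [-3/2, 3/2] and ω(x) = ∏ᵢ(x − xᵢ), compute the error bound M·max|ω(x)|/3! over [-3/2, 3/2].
125*sqrt(3)*cosh(5/2)/216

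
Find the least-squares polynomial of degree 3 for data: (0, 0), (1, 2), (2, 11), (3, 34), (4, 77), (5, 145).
1/14 + (-3/28)x + (23/28)x² + x³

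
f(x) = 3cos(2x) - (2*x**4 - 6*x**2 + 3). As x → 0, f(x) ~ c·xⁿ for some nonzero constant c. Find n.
6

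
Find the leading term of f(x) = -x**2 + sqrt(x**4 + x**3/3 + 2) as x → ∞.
x/6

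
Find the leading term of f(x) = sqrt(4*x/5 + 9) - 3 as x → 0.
2*x/15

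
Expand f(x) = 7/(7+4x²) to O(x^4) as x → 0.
1 - 4*x**2/7 + O(x**4)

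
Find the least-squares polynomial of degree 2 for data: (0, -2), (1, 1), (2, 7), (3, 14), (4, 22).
-78/35 + (207/70)x + (11/14)x²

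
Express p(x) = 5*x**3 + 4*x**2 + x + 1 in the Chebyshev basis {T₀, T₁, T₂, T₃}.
(3)T₀ + (19/4)T₁ + (2)T₂ + (5/4)T₃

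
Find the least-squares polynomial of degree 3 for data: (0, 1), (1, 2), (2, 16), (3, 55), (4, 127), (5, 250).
53/63 + (-239/378)x + (11/63)x² + (107/54)x³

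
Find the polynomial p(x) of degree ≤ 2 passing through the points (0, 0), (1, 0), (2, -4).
-2*x**2 + 2*x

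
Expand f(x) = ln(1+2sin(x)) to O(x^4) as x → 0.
2*x - 2*x**2 + 7*x**3/3 + O(x**4)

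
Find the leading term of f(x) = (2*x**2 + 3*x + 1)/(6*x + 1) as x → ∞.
x/3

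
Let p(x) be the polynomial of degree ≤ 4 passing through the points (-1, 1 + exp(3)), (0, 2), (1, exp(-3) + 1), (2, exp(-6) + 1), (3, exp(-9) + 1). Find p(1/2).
(-20*exp(3) + 3 + 90*exp(6) + (188 - 5*exp(3))*exp(9))*exp(-9)/128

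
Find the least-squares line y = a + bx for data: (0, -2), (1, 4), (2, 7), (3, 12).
a = -3/2, b = 9/2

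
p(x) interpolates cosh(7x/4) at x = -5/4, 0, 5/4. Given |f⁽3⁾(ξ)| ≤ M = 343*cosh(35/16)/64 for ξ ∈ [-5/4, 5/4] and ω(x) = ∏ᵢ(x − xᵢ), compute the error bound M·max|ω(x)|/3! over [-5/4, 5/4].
42875*sqrt(3)*cosh(35/16)/110592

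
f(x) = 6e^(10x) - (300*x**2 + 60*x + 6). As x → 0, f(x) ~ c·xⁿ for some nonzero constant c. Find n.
3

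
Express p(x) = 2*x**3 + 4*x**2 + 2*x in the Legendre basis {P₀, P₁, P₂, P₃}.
(4/3)P₀ + (16/5)P₁ + (8/3)P₂ + (4/5)P₃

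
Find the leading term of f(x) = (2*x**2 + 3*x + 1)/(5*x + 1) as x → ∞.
2*x/5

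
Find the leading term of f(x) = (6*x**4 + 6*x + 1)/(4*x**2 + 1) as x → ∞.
3*x**2/2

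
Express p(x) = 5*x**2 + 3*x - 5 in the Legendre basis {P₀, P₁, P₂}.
(-10/3)P₀ + (3)P₁ + (10/3)P₂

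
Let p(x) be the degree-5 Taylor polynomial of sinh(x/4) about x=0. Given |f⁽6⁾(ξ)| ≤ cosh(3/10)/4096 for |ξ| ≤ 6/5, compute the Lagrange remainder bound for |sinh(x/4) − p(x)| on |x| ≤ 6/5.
81*cosh(3/10)/80000000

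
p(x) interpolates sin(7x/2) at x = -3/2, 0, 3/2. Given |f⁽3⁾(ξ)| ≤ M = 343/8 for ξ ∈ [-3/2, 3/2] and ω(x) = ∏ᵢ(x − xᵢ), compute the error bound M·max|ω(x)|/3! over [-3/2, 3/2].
343*sqrt(3)/64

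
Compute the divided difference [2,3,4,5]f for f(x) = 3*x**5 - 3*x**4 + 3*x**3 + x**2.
336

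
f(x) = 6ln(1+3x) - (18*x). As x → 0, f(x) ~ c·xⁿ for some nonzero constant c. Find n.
2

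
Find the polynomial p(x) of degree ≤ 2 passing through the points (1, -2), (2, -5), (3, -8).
1 - 3*x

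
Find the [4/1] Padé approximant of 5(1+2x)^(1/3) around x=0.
(80*x**4/243 - 64*x**3/81 + 8*x**2/3 + 32*x/3 + 5)/(22*x/15 + 1)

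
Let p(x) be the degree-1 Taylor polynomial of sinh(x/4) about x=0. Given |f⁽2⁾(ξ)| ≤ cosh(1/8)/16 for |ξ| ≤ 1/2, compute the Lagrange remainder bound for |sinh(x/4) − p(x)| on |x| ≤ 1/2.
cosh(1/8)/128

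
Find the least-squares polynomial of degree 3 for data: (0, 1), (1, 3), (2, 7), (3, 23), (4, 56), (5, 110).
155/126 + (103/108)x + (-233/252)x² + (55/54)x³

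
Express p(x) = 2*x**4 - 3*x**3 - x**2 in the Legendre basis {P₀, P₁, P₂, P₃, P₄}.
(1/15)P₀ + (-9/5)P₁ + (10/21)P₂ + (-6/5)P₃ + (16/35)P₄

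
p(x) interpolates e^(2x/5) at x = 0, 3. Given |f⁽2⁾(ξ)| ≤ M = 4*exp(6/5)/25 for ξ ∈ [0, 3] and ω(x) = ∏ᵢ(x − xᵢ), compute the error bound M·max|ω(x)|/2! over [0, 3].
9*exp(6/5)/50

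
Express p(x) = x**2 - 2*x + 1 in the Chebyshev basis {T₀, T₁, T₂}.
(3/2)T₀ + (-2)T₁ + (1/2)T₂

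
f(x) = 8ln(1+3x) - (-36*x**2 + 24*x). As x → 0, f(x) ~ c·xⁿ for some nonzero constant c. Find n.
3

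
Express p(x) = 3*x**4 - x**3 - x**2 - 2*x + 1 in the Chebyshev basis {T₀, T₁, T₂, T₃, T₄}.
(13/8)T₀ + (-11/4)T₁ + T₂ + (-1/4)T₃ + (3/8)T₄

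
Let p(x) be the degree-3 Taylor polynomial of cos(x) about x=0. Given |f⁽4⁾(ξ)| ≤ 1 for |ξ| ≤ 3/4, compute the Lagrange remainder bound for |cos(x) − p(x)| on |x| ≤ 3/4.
27/2048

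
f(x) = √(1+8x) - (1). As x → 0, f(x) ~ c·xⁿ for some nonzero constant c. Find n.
1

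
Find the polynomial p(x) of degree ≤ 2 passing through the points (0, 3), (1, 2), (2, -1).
3 - x**2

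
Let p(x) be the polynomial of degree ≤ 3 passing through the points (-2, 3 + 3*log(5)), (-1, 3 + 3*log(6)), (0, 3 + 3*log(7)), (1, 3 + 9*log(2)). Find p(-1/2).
3 + log(42*2**(1/8)*21**(11/16)*5**(13/16)/5)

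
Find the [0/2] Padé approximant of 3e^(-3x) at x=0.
3/(9*x**2/2 + 3*x + 1)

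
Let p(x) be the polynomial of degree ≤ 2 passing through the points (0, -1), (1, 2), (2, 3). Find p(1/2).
3/4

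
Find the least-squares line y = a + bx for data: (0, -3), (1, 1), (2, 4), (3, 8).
a = -29/10, b = 18/5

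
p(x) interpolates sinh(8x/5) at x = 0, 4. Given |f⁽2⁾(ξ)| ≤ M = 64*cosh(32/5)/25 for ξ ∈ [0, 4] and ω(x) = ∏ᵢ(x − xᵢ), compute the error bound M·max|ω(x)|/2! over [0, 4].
128*cosh(32/5)/25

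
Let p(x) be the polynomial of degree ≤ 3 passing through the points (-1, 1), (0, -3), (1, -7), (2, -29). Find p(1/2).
-31/8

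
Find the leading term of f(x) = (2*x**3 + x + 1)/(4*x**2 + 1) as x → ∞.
x/2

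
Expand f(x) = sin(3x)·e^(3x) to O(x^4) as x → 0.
3*x + 9*x**2 + 9*x**3 + O(x**4)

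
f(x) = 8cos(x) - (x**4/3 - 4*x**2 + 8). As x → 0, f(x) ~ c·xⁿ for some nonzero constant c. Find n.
6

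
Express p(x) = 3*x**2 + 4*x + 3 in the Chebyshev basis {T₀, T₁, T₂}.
(9/2)T₀ + (4)T₁ + (3/2)T₂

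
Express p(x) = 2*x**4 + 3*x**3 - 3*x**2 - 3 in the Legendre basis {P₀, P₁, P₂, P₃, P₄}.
(-18/5)P₀ + (9/5)P₁ + (-6/7)P₂ + (6/5)P₃ + (16/35)P₄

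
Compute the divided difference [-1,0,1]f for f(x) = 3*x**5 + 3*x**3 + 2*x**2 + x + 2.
2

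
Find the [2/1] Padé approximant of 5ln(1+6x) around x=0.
30*x*(x + 1)/(4*x + 1)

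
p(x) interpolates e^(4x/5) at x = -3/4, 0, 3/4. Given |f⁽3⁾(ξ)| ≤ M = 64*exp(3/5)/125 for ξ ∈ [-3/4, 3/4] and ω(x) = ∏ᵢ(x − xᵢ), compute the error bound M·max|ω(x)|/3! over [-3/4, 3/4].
sqrt(3)*exp(3/5)/125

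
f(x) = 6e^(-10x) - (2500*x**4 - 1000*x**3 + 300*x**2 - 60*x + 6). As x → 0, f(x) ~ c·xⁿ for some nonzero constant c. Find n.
5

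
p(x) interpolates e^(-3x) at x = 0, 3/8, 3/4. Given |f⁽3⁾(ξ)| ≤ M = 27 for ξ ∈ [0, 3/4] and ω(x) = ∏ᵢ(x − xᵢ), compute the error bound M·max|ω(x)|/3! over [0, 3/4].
27*sqrt(3)/512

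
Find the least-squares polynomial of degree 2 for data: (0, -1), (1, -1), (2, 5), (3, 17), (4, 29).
-53/35 + (-27/35)x + (15/7)x²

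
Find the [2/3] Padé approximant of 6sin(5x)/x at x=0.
(30 - 175*x**2/2)/(5*x**2/4 + 1)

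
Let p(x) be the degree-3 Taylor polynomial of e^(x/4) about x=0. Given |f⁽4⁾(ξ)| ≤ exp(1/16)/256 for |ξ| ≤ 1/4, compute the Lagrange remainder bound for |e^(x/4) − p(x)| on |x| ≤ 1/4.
exp(1/16)/1572864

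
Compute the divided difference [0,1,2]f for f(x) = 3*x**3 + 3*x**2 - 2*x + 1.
12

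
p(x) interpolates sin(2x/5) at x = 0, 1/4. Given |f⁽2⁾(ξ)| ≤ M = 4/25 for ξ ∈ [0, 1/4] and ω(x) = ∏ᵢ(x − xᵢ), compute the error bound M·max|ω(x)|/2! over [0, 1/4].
1/800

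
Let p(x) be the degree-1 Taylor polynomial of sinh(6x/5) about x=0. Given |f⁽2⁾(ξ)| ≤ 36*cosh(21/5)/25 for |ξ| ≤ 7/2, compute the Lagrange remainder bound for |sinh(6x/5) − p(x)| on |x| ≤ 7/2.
441*cosh(21/5)/50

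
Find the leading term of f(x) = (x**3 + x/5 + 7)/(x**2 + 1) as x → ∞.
x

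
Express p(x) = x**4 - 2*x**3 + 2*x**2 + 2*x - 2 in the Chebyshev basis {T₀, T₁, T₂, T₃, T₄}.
(-5/8)T₀ + (1/2)T₁ + (3/2)T₂ + (-1/2)T₃ + (1/8)T₄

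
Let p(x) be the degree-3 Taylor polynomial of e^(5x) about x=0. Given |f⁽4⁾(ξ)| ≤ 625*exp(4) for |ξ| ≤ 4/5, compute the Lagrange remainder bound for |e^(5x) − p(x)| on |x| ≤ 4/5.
32*exp(4)/3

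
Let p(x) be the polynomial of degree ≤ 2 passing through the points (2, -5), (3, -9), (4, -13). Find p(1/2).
1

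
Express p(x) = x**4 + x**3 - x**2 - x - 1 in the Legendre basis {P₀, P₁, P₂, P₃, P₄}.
(-17/15)P₀ + (-2/5)P₁ + (-2/21)P₂ + (2/5)P₃ + (8/35)P₄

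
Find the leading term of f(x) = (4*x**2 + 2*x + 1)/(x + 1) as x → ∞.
4*x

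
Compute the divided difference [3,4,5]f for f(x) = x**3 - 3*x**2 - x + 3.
9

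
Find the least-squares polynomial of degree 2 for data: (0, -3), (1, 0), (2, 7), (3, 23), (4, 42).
-103/35 + (-29/70)x + (41/14)x²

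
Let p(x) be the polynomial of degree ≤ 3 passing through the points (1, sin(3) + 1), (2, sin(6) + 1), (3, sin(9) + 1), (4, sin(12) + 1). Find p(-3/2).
1 + 231*sin(3)/16 - 105*sin(12)/16 - 495*sin(6)/16 + 385*sin(9)/16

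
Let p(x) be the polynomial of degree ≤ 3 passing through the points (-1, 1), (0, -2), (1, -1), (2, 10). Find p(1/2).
-19/8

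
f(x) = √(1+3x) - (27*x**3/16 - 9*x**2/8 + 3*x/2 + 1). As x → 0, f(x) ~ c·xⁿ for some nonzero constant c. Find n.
4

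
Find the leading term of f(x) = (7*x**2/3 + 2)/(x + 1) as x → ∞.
7*x/3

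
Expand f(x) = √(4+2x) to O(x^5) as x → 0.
2 + x/2 - x**2/16 + x**3/64 - 5*x**4/1024 + O(x**5)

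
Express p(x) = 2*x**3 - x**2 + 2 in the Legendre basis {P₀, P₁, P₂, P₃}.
(5/3)P₀ + (6/5)P₁ + (-2/3)P₂ + (4/5)P₃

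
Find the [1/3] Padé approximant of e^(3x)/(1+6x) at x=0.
(21*x/20 + 1)/(333*x**3/40 - 207*x**2/20 + 81*x/20 + 1)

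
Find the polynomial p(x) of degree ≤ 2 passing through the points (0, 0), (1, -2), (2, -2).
x**2 - 3*x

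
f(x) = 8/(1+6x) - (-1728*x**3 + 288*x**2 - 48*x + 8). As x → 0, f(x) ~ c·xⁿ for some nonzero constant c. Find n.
4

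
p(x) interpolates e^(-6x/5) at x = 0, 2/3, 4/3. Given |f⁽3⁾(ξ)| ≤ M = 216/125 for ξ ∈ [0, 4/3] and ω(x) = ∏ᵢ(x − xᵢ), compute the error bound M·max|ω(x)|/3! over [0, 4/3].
64*sqrt(3)/3375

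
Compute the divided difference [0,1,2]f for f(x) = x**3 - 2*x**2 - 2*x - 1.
1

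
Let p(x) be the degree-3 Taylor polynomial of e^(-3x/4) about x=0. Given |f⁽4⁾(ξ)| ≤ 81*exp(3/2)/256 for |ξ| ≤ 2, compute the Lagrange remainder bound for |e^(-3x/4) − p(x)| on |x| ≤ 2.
27*exp(3/2)/128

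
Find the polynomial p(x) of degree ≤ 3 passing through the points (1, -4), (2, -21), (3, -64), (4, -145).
-2*x**3 - x**2 - 1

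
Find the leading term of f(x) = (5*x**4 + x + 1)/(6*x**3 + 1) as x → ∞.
5*x/6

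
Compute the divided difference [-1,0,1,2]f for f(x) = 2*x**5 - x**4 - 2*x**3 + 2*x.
6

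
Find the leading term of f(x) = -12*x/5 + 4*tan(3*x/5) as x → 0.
36*x**3/125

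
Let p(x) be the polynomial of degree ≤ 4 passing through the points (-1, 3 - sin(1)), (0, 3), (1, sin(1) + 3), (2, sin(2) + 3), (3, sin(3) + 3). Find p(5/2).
-65*sin(1)/128 + 35*sin(3)/128 + 35*sin(2)/32 + 3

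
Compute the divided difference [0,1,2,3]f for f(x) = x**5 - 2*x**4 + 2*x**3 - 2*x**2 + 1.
15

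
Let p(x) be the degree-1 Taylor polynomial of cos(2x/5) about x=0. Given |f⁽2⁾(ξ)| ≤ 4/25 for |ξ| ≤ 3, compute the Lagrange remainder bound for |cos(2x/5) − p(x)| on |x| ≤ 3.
18/25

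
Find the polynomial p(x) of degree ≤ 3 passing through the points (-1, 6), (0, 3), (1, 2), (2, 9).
x**3 + x**2 - 3*x + 3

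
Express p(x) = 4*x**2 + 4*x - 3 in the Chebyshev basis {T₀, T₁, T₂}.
-T₀ + (4)T₁ + (2)T₂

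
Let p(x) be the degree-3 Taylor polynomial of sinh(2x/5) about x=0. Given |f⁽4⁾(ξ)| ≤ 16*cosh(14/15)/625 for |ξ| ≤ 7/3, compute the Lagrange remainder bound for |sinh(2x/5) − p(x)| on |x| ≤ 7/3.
4802*cosh(14/15)/151875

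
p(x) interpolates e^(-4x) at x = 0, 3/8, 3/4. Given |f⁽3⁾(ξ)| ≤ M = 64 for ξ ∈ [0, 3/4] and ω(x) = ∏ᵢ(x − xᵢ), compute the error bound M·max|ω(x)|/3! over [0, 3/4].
sqrt(3)/8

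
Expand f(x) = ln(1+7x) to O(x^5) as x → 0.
7*x - 49*x**2/2 + 343*x**3/3 - 2401*x**4/4 + O(x**5)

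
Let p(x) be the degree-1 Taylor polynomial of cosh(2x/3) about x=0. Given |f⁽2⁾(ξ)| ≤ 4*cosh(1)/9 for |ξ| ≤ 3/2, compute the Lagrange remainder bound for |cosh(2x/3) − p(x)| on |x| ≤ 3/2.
cosh(1)/2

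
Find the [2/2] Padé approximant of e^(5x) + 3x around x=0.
(505*x**2/12 + 13*x + 1)/(-125*x**2/12 + 5*x + 1)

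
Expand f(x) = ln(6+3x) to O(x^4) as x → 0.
log(6) + x/2 - x**2/8 + x**3/24 + O(x**4)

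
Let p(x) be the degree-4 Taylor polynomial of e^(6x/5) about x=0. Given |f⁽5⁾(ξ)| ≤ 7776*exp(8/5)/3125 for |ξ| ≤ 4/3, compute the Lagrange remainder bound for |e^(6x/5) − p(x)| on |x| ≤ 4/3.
4096*exp(8/5)/46875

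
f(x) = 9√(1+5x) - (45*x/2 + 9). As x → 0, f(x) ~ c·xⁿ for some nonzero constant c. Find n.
2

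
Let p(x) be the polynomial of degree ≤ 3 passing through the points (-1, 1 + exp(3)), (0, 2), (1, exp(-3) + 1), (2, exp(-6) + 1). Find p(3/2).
(5 + 15*exp(3) + (11 + exp(3))*exp(6))*exp(-6)/16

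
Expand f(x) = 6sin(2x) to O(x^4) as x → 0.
12*x - 8*x**3 + O(x**4)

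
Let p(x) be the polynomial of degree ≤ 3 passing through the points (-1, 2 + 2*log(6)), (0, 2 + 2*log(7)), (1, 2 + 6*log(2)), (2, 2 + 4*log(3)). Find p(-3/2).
2 + log(110592*2**(1/4)*3**(1/8)*7**(5/8)/16807)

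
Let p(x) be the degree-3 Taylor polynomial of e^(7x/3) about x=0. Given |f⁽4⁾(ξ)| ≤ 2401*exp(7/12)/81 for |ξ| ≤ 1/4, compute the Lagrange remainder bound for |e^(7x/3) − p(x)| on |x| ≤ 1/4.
2401*exp(7/12)/497664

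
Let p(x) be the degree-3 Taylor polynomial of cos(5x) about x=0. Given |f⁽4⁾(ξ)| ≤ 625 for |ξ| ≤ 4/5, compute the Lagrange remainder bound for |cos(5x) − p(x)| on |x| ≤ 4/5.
32/3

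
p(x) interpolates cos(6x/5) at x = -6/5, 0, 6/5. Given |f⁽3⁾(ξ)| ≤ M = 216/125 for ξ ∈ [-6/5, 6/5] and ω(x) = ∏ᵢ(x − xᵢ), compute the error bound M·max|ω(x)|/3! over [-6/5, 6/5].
1728*sqrt(3)/15625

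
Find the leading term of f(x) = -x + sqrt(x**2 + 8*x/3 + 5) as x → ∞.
4/3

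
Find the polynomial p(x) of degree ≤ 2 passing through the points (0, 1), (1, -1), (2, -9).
-3*x**2 + x + 1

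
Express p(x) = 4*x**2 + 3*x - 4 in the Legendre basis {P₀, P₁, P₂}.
(-8/3)P₀ + (3)P₁ + (8/3)P₂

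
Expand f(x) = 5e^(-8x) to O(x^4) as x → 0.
5 - 40*x + 160*x**2 - 1280*x**3/3 + O(x**4)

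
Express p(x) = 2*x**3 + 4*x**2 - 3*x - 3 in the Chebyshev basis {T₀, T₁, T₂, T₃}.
-T₀ + (-3/2)T₁ + (2)T₂ + (1/2)T₃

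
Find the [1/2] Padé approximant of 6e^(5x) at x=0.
(10*x + 6)/(25*x**2/6 - 10*x/3 + 1)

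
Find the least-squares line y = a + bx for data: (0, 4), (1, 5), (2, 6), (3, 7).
a = 4, b = 1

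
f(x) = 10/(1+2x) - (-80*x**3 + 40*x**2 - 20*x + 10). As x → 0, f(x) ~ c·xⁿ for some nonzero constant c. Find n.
4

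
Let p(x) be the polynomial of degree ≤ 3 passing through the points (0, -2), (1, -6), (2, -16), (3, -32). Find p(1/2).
-13/4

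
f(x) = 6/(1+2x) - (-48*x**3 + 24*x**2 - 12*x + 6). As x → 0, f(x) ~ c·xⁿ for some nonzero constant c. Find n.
4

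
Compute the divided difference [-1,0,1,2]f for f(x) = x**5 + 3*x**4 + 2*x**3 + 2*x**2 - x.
13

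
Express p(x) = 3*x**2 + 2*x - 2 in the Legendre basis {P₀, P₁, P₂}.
-P₀ + (2)P₁ + (2)P₂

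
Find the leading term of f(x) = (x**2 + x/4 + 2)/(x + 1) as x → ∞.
x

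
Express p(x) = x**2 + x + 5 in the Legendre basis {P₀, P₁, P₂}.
(16/3)P₀ + P₁ + (2/3)P₂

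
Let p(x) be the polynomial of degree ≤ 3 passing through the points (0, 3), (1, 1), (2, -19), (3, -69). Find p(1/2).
7/2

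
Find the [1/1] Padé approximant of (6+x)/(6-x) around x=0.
(x/6 + 1)/(1 - x/6)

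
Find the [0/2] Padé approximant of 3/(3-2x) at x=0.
1/(1 - 2*x/3)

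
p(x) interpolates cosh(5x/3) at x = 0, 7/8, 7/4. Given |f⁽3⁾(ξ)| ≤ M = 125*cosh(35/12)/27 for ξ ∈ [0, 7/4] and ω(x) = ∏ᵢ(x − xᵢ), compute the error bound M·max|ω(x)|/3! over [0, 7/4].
42875*sqrt(3)*cosh(35/12)/373248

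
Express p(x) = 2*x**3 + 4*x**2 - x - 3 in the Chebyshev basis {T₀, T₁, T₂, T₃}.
-T₀ + (1/2)T₁ + (2)T₂ + (1/2)T₃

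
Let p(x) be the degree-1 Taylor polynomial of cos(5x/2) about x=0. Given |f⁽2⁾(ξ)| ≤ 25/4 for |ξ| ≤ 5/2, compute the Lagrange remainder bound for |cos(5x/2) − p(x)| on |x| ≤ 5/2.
625/32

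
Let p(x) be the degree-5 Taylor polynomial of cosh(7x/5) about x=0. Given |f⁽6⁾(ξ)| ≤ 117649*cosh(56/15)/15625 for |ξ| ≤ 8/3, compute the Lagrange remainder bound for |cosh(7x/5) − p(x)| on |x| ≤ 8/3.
1927561216*cosh(56/15)/512578125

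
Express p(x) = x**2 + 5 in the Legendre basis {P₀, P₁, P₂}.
(16/3)P₀ + (2/3)P₂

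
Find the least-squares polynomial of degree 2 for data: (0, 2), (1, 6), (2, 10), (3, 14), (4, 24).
88/35 + (62/35)x + (6/7)x²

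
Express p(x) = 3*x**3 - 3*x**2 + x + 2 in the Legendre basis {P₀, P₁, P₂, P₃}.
P₀ + (14/5)P₁ + (-2)P₂ + (6/5)P₃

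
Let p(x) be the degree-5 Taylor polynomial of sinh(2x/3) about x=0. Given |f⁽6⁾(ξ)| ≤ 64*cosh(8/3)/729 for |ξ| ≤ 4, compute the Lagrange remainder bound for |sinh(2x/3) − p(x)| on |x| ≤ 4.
16384*cosh(8/3)/32805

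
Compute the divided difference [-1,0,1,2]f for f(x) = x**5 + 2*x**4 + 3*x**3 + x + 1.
12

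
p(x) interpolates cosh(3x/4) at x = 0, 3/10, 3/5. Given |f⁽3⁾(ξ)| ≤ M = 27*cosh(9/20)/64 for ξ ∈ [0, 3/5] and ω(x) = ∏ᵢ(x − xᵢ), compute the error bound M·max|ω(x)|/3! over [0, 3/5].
27*sqrt(3)*cosh(9/20)/64000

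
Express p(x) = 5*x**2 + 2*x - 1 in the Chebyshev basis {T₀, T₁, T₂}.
(3/2)T₀ + (2)T₁ + (5/2)T₂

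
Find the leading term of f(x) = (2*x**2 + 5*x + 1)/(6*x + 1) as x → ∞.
x/3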